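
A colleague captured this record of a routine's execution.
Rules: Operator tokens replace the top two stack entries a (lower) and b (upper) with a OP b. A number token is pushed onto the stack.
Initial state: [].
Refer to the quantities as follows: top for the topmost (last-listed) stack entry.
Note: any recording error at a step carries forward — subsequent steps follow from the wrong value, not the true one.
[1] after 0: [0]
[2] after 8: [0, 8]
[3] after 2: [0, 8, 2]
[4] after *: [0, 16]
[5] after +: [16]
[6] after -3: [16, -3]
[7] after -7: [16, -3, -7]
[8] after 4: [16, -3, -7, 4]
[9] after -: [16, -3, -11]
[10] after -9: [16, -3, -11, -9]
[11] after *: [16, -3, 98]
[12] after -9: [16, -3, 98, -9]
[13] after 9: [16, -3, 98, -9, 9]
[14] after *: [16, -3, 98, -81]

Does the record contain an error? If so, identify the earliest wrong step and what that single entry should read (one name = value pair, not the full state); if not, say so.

Recomputing the run from the initial state:
step 1: [0]
step 2: [0, 8]
step 3: [0, 8, 2]
step 4: [0, 16]
step 5: [16]
step 6: [16, -3]
step 7: [16, -3, -7]
step 8: [16, -3, -7, 4]
step 9: [16, -3, -11]
step 10: [16, -3, -11, -9]
step 11: [16, -3, 99]
step 12: [16, -3, 99, -9]
step 13: [16, -3, 99, -9, 9]
step 14: [16, -3, 99, -81]
The first disagreement with the record is at step 11, where the value should be top = 99.

step 11, top = 99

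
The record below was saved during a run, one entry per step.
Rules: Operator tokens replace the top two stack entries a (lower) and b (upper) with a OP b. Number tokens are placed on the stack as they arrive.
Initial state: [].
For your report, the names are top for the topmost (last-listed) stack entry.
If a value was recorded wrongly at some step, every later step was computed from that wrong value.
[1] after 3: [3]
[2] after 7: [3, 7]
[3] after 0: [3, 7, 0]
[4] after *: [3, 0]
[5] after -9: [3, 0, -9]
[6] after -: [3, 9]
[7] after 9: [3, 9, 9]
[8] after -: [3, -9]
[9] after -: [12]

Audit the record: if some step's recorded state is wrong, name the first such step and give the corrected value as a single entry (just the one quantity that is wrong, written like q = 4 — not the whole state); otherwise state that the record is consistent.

step 8, top = 0

step 1: push 3: top = 3 -> matches
step 2: push 7: top = 7 -> in agreement
step 3: push 0: top = 0 -> in agreement
step 4: 7 * 0 = 0 -> confirmed correct
step 5: push -9: top = -9 -> verified
step 6: 0 - -9 = 9 -> consistent with the record
step 7: push 9: top = 9 -> consistent with the record
step 8: 9 - 9 = 0 -> the record disagrees here
The audit stops at step 8: the recorded entry is wrong and should be top = 0.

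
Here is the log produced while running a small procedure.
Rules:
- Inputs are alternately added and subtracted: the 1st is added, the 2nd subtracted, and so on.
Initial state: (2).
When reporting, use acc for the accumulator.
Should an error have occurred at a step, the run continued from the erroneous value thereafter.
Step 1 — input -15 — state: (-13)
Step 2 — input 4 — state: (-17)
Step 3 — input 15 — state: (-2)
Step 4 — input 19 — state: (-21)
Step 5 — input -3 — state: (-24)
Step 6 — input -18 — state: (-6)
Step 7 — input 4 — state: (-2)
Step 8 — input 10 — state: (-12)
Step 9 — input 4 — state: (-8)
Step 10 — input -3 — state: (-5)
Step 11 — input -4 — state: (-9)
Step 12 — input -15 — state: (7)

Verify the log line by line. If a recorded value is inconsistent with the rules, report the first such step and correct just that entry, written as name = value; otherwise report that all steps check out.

1. acc = 2 + -15 = -13 (no discrepancy)
2. acc = -13 - 4 = -17 (verified)
3. acc = -17 + 15 = -2 (checks out)
4. acc = -2 - 19 = -21 (agrees with the log)
5. acc = -21 + -3 = -24 (in agreement)
6. acc = -24 - -18 = -6 (checks out)
7. acc = -6 + 4 = -2 (in agreement)
8. acc = -2 - 10 = -12 (agrees with the log)
9. acc = -12 + 4 = -8 (same as recorded)
10. acc = -8 - -3 = -5 (verified)
11. acc = -5 + -4 = -9 (in agreement)
12. acc = -9 - -15 = 6 (a discrepancy with the log)
First incorrect step: 12; the correct value is acc = 6.

step 12, acc = 6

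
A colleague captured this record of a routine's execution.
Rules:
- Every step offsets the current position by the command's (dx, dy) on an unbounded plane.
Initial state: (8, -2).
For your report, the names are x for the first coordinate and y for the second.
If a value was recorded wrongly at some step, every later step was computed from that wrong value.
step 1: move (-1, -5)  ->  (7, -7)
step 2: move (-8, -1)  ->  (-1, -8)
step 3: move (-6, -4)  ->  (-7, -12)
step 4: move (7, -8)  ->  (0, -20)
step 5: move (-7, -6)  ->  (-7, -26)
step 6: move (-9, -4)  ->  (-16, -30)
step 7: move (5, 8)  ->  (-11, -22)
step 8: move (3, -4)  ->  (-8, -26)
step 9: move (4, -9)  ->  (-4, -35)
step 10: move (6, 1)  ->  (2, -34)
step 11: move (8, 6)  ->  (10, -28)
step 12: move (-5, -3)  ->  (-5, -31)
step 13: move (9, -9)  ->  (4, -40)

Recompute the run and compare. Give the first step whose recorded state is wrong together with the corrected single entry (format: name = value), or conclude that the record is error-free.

step 1: x = 8 + (-1) = 7, y = -2 + (-5) = -7 -> verified
step 2: x = 7 + (-8) = -1, y = -7 + (-1) = -8 -> consistent with the record
step 3: x = -1 + (-6) = -7, y = -8 + (-4) = -12 -> in agreement
step 4: x = -7 + (7) = 0, y = -12 + (-8) = -20 -> confirmed correct
step 5: x = 0 + (-7) = -7, y = -20 + (-6) = -26 -> no discrepancy
step 6: x = -7 + (-9) = -16, y = -26 + (-4) = -30 -> verified
step 7: x = -16 + (5) = -11, y = -30 + (8) = -22 -> agrees with the record
step 8: x = -11 + (3) = -8, y = -22 + (-4) = -26 -> verified
step 9: x = -8 + (4) = -4, y = -26 + (-9) = -35 -> confirmed correct
step 10: x = -4 + (6) = 2, y = -35 + (1) = -34 -> matches
step 11: x = 2 + (8) = 10, y = -34 + (6) = -28 -> exactly as logged
step 12: x = 10 + (-5) = 5, y = -28 + (-3) = -31 -> this is not what the record shows
Conclusion: step 12 carries the first error; the entry should be x = 5.

step 12, x = 5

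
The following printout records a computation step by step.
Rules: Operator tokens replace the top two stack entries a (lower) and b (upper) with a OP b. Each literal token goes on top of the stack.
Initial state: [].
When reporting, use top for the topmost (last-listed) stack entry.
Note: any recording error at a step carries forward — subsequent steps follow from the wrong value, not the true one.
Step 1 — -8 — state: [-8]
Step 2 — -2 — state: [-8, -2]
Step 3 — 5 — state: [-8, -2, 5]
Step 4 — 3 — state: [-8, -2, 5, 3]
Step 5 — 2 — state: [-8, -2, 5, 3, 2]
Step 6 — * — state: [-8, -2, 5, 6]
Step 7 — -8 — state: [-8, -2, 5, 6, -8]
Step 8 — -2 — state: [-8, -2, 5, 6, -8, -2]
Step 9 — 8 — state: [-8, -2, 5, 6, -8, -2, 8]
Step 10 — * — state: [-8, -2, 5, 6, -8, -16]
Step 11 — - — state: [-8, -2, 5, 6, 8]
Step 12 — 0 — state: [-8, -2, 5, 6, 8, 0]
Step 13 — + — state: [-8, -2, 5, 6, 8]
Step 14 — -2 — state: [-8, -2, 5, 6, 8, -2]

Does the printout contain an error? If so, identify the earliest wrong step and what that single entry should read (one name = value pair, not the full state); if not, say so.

Recomputing the run from the initial state:
step 1: [-8]
step 2: [-8, -2]
step 3: [-8, -2, 5]
step 4: [-8, -2, 5, 3]
step 5: [-8, -2, 5, 3, 2]
step 6: [-8, -2, 5, 6]
step 7: [-8, -2, 5, 6, -8]
step 8: [-8, -2, 5, 6, -8, -2]
step 9: [-8, -2, 5, 6, -8, -2, 8]
step 10: [-8, -2, 5, 6, -8, -16]
step 11: [-8, -2, 5, 6, 8]
step 12: [-8, -2, 5, 6, 8, 0]
step 13: [-8, -2, 5, 6, 8]
step 14: [-8, -2, 5, 6, 8, -2]
This matches the printout at every step.

no error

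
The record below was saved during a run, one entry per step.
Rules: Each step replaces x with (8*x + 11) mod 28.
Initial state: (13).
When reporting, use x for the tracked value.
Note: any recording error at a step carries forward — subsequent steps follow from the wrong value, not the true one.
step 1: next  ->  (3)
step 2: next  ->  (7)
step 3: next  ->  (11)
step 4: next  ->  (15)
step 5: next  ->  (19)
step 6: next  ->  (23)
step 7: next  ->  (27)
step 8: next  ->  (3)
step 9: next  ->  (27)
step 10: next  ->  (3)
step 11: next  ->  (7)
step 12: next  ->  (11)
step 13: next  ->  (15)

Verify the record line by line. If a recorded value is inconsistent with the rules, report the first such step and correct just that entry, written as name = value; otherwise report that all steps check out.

Recomputing the run from the initial state:
step 1: x = 3
step 2: x = 7
step 3: x = 11
step 4: x = 15
step 5: x = 19
step 6: x = 23
step 7: x = 27
step 8: x = 3
step 9: x = 7
step 10: x = 11
step 11: x = 15
step 12: x = 19
step 13: x = 23
The first disagreement with the record is at step 9, where the value should be x = 7.

step 9, x = 7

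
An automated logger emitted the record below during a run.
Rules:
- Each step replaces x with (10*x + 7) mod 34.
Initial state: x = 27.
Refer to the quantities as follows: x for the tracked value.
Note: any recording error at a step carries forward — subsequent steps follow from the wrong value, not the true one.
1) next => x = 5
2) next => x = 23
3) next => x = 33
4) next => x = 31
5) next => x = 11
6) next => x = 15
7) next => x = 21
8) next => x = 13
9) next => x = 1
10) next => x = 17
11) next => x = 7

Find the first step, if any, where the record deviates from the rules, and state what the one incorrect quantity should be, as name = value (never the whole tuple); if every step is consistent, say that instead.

no error

step 1: x = (10*27 + 7) mod 34 = 5 -> same as recorded
step 2: x = (10*5 + 7) mod 34 = 23 -> no discrepancy
step 3: x = (10*23 + 7) mod 34 = 33 -> exactly as logged
step 4: x = (10*33 + 7) mod 34 = 31 -> consistent with the record
step 5: x = (10*31 + 7) mod 34 = 11 -> same as recorded
step 6: x = (10*11 + 7) mod 34 = 15 -> checks out
step 7: x = (10*15 + 7) mod 34 = 21 -> same as recorded
step 8: x = (10*21 + 7) mod 34 = 13 -> verified
step 9: x = (10*13 + 7) mod 34 = 1 -> in agreement
step 10: x = (10*1 + 7) mod 34 = 17 -> agrees with the record
step 11: x = (10*17 + 7) mod 34 = 7 -> confirmed correct
No step deviates from the rules.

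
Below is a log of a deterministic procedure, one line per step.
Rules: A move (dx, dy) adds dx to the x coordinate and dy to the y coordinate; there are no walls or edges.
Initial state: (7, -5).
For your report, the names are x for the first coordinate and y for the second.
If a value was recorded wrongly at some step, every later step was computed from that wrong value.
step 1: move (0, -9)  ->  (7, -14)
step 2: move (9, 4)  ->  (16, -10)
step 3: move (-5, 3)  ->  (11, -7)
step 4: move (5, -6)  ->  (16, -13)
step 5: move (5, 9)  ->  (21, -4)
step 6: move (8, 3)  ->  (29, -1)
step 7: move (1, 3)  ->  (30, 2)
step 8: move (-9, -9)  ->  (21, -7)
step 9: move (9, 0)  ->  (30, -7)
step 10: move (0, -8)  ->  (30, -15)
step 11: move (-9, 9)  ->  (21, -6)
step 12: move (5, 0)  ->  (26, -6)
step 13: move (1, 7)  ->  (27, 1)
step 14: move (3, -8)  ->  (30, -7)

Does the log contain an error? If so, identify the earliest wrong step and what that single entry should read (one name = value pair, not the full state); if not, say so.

Step 1: x = 7 + (0) = 7, y = -5 + (-9) = -14 — verified.
Step 2: x = 7 + (9) = 16, y = -14 + (4) = -10 — no discrepancy.
Step 3: x = 16 + (-5) = 11, y = -10 + (3) = -7 — consistent with the log.
Step 4: x = 11 + (5) = 16, y = -7 + (-6) = -13 — agrees with the log.
Step 5: x = 16 + (5) = 21, y = -13 + (9) = -4 — agrees with the log.
Step 6: x = 21 + (8) = 29, y = -4 + (3) = -1 — checks out.
Step 7: x = 29 + (1) = 30, y = -1 + (3) = 2 — consistent with the log.
Step 8: x = 30 + (-9) = 21, y = 2 + (-9) = -7 — in agreement.
Step 9: x = 21 + (9) = 30, y = -7 + (0) = -7 — verified.
Step 10: x = 30 + (0) = 30, y = -7 + (-8) = -15 — verified.
Step 11: x = 30 + (-9) = 21, y = -15 + (9) = -6 — consistent with the log.
Step 12: x = 21 + (5) = 26, y = -6 + (0) = -6 — same as recorded.
Step 13: x = 26 + (1) = 27, y = -6 + (7) = 1 — confirmed correct.
Step 14: x = 27 + (3) = 30, y = 1 + (-8) = -7 — confirmed correct.
Every step is consistent.

no error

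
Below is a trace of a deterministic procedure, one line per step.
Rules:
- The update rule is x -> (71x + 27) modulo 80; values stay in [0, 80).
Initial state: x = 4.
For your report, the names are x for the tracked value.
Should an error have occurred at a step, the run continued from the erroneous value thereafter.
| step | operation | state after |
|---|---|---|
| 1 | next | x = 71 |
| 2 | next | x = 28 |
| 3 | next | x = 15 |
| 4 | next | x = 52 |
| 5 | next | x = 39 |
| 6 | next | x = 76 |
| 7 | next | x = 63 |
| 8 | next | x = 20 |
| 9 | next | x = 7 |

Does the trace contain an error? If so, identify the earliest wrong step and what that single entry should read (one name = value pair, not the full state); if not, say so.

no error

step 1: x = (71*4 + 27) mod 80 = 71 -> exactly as logged
step 2: x = (71*71 + 27) mod 80 = 28 -> exactly as logged
step 3: x = (71*28 + 27) mod 80 = 15 -> exactly as logged
step 4: x = (71*15 + 27) mod 80 = 52 -> consistent with the trace
step 5: x = (71*52 + 27) mod 80 = 39 -> in agreement
step 6: x = (71*39 + 27) mod 80 = 76 -> same as recorded
step 7: x = (71*76 + 27) mod 80 = 63 -> agrees with the trace
step 8: x = (71*63 + 27) mod 80 = 20 -> no discrepancy
step 9: x = (71*20 + 27) mod 80 = 7 -> agrees with the trace
No step deviates from the rules.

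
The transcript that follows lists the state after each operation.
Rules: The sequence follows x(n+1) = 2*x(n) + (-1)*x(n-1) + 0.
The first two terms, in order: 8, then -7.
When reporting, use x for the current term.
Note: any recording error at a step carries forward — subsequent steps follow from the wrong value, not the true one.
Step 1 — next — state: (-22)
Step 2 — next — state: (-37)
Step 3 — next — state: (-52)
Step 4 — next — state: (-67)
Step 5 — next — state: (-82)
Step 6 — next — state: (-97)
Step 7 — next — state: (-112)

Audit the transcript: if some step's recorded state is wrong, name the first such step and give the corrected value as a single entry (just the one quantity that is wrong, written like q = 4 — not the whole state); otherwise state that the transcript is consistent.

Recomputing the run from the initial state:
step 1: x = -22
step 2: x = -37
step 3: x = -52
step 4: x = -67
step 5: x = -82
step 6: x = -97
step 7: x = -112
This matches the transcript at every step.

no error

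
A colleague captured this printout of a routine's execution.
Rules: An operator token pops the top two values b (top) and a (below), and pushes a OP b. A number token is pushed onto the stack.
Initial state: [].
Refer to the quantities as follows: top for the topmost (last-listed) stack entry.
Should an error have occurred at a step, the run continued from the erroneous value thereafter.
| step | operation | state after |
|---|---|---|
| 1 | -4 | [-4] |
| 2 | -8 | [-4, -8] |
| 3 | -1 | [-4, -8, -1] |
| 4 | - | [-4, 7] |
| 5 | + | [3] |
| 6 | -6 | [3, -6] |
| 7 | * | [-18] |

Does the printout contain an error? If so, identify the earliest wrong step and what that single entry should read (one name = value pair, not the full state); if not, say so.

step 4, top = -7

Step 1: push -4: top = -4 — verified.
Step 2: push -8: top = -8 — verified.
Step 3: push -1: top = -1 — agrees with the printout.
Step 4: -8 - -1 = -7 — this is not what the printout shows.
The audit stops at step 4: the recorded entry is wrong and should be top = -7.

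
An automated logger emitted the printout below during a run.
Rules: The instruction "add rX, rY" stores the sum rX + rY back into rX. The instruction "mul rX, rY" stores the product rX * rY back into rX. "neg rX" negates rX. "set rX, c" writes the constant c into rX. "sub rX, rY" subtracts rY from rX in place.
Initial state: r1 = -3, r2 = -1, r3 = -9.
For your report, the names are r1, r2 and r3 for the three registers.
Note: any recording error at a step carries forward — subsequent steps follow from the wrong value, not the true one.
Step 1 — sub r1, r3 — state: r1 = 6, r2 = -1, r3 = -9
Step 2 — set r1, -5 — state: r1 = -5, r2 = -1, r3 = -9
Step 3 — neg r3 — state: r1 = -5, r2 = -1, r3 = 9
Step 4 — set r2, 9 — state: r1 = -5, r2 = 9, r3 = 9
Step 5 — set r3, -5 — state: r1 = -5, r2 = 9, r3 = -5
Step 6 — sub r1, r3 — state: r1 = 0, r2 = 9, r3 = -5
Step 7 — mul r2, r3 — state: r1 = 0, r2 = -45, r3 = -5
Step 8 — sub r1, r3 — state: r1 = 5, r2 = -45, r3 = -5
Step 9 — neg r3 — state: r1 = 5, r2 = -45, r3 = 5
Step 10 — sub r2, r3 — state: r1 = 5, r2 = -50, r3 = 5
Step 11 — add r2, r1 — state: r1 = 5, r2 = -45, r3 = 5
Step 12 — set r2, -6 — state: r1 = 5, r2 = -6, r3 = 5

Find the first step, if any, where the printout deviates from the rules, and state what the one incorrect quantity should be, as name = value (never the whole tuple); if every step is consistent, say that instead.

no error

1. r1 = -3 - -9 = 6 (exactly as logged)
2. r1 = -5 (no discrepancy)
3. r3 = -(-9) = 9 (verified)
4. r2 = 9 (checks out)
5. r3 = -5 (no discrepancy)
6. r1 = -5 - -5 = 0 (agrees with the printout)
7. r2 = 9 * -5 = -45 (matches)
8. r1 = 0 - -5 = 5 (agrees with the printout)
9. r3 = -(-5) = 5 (consistent with the printout)
10. r2 = -45 - 5 = -50 (same as recorded)
11. r2 = -50 + 5 = -45 (no discrepancy)
12. r2 = -6 (same as recorded)
Every step is consistent.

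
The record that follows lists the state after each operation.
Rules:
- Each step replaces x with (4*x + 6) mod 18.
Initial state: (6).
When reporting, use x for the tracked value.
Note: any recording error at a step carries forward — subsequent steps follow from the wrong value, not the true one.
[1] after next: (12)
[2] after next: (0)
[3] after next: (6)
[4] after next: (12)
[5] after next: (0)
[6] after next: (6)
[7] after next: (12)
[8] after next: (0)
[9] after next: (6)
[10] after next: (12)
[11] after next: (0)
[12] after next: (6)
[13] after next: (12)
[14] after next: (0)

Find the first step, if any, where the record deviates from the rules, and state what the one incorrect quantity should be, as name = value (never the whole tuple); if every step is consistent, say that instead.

no error

step 1: x = (4*6 + 6) mod 18 = 12 -> confirmed correct
step 2: x = (4*12 + 6) mod 18 = 0 -> in agreement
step 3: x = (4*0 + 6) mod 18 = 6 -> confirmed correct
step 4: x = (4*6 + 6) mod 18 = 12 -> consistent with the record
step 5: x = (4*12 + 6) mod 18 = 0 -> consistent with the record
step 6: x = (4*0 + 6) mod 18 = 6 -> same as recorded
step 7: x = (4*6 + 6) mod 18 = 12 -> confirmed correct
step 8: x = (4*12 + 6) mod 18 = 0 -> in agreement
step 9: x = (4*0 + 6) mod 18 = 6 -> agrees with the record
step 10: x = (4*6 + 6) mod 18 = 12 -> consistent with the record
step 11: x = (4*12 + 6) mod 18 = 0 -> matches
step 12: x = (4*0 + 6) mod 18 = 6 -> same as recorded
step 13: x = (4*6 + 6) mod 18 = 12 -> matches
step 14: x = (4*12 + 6) mod 18 = 0 -> no discrepancy
All steps check out; nothing to correct.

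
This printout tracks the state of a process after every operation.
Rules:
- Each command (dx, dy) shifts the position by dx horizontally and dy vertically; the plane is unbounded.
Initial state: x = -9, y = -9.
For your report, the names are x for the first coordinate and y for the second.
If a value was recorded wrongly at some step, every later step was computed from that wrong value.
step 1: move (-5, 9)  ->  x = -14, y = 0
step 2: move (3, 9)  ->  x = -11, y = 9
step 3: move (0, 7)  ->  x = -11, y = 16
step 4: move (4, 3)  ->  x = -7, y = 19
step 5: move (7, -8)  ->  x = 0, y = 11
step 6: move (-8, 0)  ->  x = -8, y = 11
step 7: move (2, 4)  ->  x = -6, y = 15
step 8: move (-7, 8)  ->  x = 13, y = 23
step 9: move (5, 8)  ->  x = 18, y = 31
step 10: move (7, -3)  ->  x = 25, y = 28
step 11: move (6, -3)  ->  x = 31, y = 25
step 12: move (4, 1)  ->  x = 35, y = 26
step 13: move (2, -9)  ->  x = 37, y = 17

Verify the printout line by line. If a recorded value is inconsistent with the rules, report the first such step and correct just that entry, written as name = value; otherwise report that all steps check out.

step 8, x = -13

step 1: x = -9 + (-5) = -14, y = -9 + (9) = 0 -> agrees with the printout
step 2: x = -14 + (3) = -11, y = 0 + (9) = 9 -> matches
step 3: x = -11 + (0) = -11, y = 9 + (7) = 16 -> same as recorded
step 4: x = -11 + (4) = -7, y = 16 + (3) = 19 -> in agreement
step 5: x = -7 + (7) = 0, y = 19 + (-8) = 11 -> no discrepancy
step 6: x = 0 + (-8) = -8, y = 11 + (0) = 11 -> consistent with the printout
step 7: x = -8 + (2) = -6, y = 11 + (4) = 15 -> checks out
step 8: x = -6 + (-7) = -13, y = 15 + (8) = 23 -> not what was recorded
That makes step 8 the first incorrect line — x = -13 is what it should show.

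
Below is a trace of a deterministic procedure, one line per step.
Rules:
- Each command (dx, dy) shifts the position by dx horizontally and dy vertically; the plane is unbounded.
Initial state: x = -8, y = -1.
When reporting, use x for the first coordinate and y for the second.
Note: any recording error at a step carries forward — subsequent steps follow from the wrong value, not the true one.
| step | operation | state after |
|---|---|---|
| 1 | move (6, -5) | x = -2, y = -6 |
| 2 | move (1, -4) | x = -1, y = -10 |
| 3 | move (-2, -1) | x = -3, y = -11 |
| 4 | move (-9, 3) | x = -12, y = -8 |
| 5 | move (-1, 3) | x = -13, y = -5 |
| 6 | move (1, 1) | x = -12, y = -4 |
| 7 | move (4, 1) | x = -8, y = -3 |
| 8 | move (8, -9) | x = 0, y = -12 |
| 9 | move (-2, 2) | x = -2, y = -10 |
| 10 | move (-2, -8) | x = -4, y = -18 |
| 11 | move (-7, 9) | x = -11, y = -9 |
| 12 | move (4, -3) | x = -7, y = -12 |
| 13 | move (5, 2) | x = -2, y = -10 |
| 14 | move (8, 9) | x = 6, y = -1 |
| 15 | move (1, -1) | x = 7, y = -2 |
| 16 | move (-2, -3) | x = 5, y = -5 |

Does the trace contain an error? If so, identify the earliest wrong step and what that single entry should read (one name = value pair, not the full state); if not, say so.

Recomputing the run from the initial state:
step 1: x = -2, y = -6
step 2: x = -1, y = -10
step 3: x = -3, y = -11
step 4: x = -12, y = -8
step 5: x = -13, y = -5
step 6: x = -12, y = -4
step 7: x = -8, y = -3
step 8: x = 0, y = -12
step 9: x = -2, y = -10
step 10: x = -4, y = -18
step 11: x = -11, y = -9
step 12: x = -7, y = -12
step 13: x = -2, y = -10
step 14: x = 6, y = -1
step 15: x = 7, y = -2
step 16: x = 5, y = -5
This matches the trace at every step.

no error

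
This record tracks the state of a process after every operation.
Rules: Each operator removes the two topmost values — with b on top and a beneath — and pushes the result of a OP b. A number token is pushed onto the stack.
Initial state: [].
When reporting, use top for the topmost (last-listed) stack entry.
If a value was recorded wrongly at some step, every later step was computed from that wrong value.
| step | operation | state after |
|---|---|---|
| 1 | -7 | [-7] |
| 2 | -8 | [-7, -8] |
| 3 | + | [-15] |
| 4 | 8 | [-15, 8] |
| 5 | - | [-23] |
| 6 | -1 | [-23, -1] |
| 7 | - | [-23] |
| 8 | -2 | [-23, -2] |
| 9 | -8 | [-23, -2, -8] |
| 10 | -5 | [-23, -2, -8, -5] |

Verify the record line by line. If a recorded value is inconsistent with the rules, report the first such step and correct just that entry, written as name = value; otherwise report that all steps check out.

Step 1: push -7: top = -7 — consistent with the record.
Step 2: push -8: top = -8 — consistent with the record.
Step 3: -7 + -8 = -15 — exactly as logged.
Step 4: push 8: top = 8 — same as recorded.
Step 5: -15 - 8 = -23 — verified.
Step 6: push -1: top = -1 — same as recorded.
Step 7: -23 - -1 = -22 — the record has a different value.
Step 7 is the first one off; corrected, top = -22.

step 7, top = -22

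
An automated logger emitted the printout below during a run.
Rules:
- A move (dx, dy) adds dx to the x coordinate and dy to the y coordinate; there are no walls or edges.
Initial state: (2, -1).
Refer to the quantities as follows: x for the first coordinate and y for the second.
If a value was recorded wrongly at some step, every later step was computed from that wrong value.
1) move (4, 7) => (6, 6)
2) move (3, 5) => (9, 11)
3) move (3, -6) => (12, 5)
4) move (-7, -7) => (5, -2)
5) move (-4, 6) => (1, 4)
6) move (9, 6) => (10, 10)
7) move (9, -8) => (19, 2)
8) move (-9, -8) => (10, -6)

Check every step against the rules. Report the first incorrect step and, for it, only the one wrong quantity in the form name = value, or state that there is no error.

Recomputing the run from the initial state:
step 1: x = 6, y = 6
step 2: x = 9, y = 11
step 3: x = 12, y = 5
step 4: x = 5, y = -2
step 5: x = 1, y = 4
step 6: x = 10, y = 10
step 7: x = 19, y = 2
step 8: x = 10, y = -6
This matches the printout at every step.

no error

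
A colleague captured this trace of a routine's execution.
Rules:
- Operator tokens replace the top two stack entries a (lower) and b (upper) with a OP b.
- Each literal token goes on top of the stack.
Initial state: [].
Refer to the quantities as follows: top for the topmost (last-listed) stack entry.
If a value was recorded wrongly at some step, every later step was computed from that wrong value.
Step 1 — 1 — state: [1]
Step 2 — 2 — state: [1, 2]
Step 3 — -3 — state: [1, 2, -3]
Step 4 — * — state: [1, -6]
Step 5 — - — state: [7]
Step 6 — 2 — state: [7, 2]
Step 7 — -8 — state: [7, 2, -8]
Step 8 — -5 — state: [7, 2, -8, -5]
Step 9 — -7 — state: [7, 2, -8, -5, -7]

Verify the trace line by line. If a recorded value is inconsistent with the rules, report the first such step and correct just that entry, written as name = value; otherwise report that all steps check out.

no error

Step 1: push 1: top = 1 — in agreement.
Step 2: push 2: top = 2 — agrees with the trace.
Step 3: push -3: top = -3 — consistent with the trace.
Step 4: 2 * -3 = -6 — verified.
Step 5: 1 - -6 = 7 — in agreement.
Step 6: push 2: top = 2 — checks out.
Step 7: push -8: top = -8 — verified.
Step 8: push -5: top = -5 — in agreement.
Step 9: push -7: top = -7 — same as recorded.
All entries verified; no error found.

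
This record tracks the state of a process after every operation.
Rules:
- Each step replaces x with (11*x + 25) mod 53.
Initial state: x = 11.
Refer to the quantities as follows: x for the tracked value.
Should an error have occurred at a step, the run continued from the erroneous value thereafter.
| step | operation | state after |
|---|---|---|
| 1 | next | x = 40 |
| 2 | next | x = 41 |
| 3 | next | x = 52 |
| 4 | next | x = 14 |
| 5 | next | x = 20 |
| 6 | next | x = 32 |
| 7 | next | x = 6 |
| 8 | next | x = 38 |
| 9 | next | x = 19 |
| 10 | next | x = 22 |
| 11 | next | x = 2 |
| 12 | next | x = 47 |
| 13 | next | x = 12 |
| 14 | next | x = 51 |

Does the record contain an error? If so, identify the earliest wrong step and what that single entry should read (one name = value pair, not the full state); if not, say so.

Recomputing the run from the initial state:
step 1: x = 40
step 2: x = 41
step 3: x = 52
step 4: x = 14
step 5: x = 20
step 6: x = 33
step 7: x = 17
step 8: x = 0
step 9: x = 25
step 10: x = 35
step 11: x = 39
step 12: x = 30
step 13: x = 37
step 14: x = 8
The first disagreement with the record is at step 6, where the value should be x = 33.

step 6, x = 33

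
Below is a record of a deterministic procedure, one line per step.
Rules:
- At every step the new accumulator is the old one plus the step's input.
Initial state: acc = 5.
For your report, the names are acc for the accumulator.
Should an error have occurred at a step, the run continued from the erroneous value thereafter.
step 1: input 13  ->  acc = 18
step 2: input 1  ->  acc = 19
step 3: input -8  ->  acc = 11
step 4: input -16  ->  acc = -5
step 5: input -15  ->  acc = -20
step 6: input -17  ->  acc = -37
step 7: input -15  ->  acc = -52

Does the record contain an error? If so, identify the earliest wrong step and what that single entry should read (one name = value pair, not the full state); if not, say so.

Recomputing the run from the initial state:
step 1: acc = 18
step 2: acc = 19
step 3: acc = 11
step 4: acc = -5
step 5: acc = -20
step 6: acc = -37
step 7: acc = -52
This matches the record at every step.

no error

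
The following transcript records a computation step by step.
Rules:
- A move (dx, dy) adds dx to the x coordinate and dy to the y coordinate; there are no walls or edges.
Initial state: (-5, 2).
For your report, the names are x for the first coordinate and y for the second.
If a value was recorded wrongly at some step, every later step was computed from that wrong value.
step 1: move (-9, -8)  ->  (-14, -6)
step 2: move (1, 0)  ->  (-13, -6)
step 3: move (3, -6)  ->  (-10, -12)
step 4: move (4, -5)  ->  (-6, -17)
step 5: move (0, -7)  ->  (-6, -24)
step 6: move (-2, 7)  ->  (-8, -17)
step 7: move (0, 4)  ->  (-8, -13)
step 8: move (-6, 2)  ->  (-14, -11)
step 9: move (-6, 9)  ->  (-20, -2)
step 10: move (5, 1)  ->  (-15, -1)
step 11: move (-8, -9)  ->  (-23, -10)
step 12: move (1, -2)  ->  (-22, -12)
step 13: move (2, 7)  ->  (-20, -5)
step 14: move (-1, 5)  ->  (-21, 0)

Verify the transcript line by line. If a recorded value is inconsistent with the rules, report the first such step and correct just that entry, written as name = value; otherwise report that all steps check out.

step 1: x = -5 + (-9) = -14, y = 2 + (-8) = -6 -> same as recorded
step 2: x = -14 + (1) = -13, y = -6 + (0) = -6 -> verified
step 3: x = -13 + (3) = -10, y = -6 + (-6) = -12 -> agrees with the transcript
step 4: x = -10 + (4) = -6, y = -12 + (-5) = -17 -> exactly as logged
step 5: x = -6 + (0) = -6, y = -17 + (-7) = -24 -> agrees with the transcript
step 6: x = -6 + (-2) = -8, y = -24 + (7) = -17 -> in agreement
step 7: x = -8 + (0) = -8, y = -17 + (4) = -13 -> checks out
step 8: x = -8 + (-6) = -14, y = -13 + (2) = -11 -> agrees with the transcript
step 9: x = -14 + (-6) = -20, y = -11 + (9) = -2 -> consistent with the transcript
step 10: x = -20 + (5) = -15, y = -2 + (1) = -1 -> exactly as logged
step 11: x = -15 + (-8) = -23, y = -1 + (-9) = -10 -> same as recorded
step 12: x = -23 + (1) = -22, y = -10 + (-2) = -12 -> verified
step 13: x = -22 + (2) = -20, y = -12 + (7) = -5 -> verified
step 14: x = -20 + (-1) = -21, y = -5 + (5) = 0 -> no discrepancy
No step deviates from the rules.

no error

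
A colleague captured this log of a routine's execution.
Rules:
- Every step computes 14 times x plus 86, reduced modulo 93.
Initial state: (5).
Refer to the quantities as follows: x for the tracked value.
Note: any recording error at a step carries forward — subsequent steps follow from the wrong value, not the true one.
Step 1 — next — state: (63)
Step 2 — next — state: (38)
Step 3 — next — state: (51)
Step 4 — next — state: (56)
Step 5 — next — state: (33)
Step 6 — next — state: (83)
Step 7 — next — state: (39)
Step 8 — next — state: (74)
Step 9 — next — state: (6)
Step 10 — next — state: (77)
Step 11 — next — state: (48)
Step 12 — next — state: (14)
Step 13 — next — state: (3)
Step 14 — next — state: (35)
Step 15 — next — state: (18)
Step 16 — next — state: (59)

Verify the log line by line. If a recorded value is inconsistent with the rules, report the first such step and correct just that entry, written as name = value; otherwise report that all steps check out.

Recomputing the run from the initial state:
step 1: x = 63
step 2: x = 38
step 3: x = 60
step 4: x = 89
step 5: x = 30
step 6: x = 41
step 7: x = 9
step 8: x = 26
step 9: x = 78
step 10: x = 62
step 11: x = 24
step 12: x = 50
step 13: x = 42
step 14: x = 23
step 15: x = 36
step 16: x = 32
The first disagreement with the log is at step 3, where the value should be x = 60.

step 3, x = 60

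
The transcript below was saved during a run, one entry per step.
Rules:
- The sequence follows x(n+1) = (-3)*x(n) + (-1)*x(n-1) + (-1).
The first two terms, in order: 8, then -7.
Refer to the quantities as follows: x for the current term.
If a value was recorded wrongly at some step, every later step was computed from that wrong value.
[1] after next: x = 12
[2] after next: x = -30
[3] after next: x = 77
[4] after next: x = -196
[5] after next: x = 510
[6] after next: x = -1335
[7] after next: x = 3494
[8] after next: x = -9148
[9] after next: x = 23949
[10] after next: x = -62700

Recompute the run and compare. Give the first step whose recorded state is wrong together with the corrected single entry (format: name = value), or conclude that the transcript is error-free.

step 4, x = -202

Recomputing the run from the initial state:
step 1: x = 12
step 2: x = -30
step 3: x = 77
step 4: x = -202
step 5: x = 528
step 6: x = -1383
step 7: x = 3620
step 8: x = -9478
step 9: x = 24813
step 10: x = -64962
The first disagreement with the transcript is at step 4, where the value should be x = -202.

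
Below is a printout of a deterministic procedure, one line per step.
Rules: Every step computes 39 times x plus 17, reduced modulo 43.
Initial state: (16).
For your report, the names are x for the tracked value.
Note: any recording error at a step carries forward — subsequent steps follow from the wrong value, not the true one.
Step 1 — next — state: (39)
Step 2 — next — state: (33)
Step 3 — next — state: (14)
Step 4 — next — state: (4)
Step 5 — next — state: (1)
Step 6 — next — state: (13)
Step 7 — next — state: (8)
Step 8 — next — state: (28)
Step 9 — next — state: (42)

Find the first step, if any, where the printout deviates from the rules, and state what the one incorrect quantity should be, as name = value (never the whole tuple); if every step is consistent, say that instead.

Step 1: x = (39*16 + 17) mod 43 = 39 — verified.
Step 2: x = (39*39 + 17) mod 43 = 33 — checks out.
Step 3: x = (39*33 + 17) mod 43 = 14 — in agreement.
Step 4: x = (39*14 + 17) mod 43 = 4 — no discrepancy.
Step 5: x = (39*4 + 17) mod 43 = 1 — consistent with the printout.
Step 6: x = (39*1 + 17) mod 43 = 13 — agrees with the printout.
Step 7: x = (39*13 + 17) mod 43 = 8 — exactly as logged.
Step 8: x = (39*8 + 17) mod 43 = 28 — agrees with the printout.
Step 9: x = (39*28 + 17) mod 43 = 34 — the entry is off here.
Step 9 is the first one off; corrected, x = 34.

step 9, x = 34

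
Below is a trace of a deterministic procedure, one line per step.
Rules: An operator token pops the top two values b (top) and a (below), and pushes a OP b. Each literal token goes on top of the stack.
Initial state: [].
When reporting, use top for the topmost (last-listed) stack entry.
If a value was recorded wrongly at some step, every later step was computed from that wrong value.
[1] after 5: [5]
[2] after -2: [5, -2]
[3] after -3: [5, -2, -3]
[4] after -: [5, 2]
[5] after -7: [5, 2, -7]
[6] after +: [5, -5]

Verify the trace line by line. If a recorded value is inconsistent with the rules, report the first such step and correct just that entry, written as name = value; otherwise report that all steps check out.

step 4, top = 1

Recomputing the run from the initial state:
step 1: [5]
step 2: [5, -2]
step 3: [5, -2, -3]
step 4: [5, 1]
step 5: [5, 1, -7]
step 6: [5, -6]
The first disagreement with the trace is at step 4, where the value should be top = 1.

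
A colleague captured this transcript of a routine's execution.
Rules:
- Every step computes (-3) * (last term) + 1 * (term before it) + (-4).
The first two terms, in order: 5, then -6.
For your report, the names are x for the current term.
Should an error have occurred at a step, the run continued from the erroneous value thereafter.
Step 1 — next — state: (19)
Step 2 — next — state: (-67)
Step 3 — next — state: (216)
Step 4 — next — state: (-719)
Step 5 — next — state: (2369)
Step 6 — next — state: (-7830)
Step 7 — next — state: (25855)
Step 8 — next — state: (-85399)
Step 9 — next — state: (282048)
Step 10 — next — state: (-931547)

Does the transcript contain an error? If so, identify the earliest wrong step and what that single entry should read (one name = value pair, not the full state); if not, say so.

no error

Recomputing the run from the initial state:
step 1: x = 19
step 2: x = -67
step 3: x = 216
step 4: x = -719
step 5: x = 2369
step 6: x = -7830
step 7: x = 25855
step 8: x = -85399
step 9: x = 282048
step 10: x = -931547
This matches the transcript at every step.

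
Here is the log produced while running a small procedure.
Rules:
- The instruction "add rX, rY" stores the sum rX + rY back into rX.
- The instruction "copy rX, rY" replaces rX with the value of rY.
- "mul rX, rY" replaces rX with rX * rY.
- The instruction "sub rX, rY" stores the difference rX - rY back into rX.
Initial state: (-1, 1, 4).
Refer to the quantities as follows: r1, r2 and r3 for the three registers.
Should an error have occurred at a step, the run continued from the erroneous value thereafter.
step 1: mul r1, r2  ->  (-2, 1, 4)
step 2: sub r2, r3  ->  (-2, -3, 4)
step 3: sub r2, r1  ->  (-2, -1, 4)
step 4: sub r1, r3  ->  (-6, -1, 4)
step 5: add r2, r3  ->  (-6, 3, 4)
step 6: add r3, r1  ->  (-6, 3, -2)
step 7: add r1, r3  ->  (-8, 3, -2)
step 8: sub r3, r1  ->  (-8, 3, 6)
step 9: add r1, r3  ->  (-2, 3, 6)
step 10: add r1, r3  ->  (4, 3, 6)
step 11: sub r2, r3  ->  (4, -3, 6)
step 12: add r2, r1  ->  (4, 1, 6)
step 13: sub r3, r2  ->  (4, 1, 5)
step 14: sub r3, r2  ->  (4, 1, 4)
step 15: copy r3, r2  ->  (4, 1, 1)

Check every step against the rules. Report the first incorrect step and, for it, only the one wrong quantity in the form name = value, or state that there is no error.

Recomputing the run from the initial state:
step 1: r1 = -1, r2 = 1, r3 = 4
step 2: r1 = -1, r2 = -3, r3 = 4
step 3: r1 = -1, r2 = -2, r3 = 4
step 4: r1 = -5, r2 = -2, r3 = 4
step 5: r1 = -5, r2 = 2, r3 = 4
step 6: r1 = -5, r2 = 2, r3 = -1
step 7: r1 = -6, r2 = 2, r3 = -1
step 8: r1 = -6, r2 = 2, r3 = 5
step 9: r1 = -1, r2 = 2, r3 = 5
step 10: r1 = 4, r2 = 2, r3 = 5
step 11: r1 = 4, r2 = -3, r3 = 5
step 12: r1 = 4, r2 = 1, r3 = 5
step 13: r1 = 4, r2 = 1, r3 = 4
step 14: r1 = 4, r2 = 1, r3 = 3
step 15: r1 = 4, r2 = 1, r3 = 1
The first disagreement with the log is at step 1, where the value should be r1 = -1.

step 1, r1 = -1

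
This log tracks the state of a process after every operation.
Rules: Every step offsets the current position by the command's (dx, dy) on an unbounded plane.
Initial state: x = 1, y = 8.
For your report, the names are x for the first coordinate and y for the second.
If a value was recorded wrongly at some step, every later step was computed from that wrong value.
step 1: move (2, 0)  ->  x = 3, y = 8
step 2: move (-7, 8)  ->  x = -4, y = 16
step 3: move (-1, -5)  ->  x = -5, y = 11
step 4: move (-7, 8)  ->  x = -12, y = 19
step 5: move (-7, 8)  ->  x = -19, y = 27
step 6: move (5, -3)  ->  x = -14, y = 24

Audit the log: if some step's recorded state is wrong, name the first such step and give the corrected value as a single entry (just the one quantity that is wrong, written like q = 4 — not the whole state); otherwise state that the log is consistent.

no error

Step 1: x = 1 + (2) = 3, y = 8 + (0) = 8 — agrees with the log.
Step 2: x = 3 + (-7) = -4, y = 8 + (8) = 16 — agrees with the log.
Step 3: x = -4 + (-1) = -5, y = 16 + (-5) = 11 — exactly as logged.
Step 4: x = -5 + (-7) = -12, y = 11 + (8) = 19 — exactly as logged.
Step 5: x = -12 + (-7) = -19, y = 19 + (8) = 27 — in agreement.
Step 6: x = -19 + (5) = -14, y = 27 + (-3) = 24 — matches.
All entries verified; no error found.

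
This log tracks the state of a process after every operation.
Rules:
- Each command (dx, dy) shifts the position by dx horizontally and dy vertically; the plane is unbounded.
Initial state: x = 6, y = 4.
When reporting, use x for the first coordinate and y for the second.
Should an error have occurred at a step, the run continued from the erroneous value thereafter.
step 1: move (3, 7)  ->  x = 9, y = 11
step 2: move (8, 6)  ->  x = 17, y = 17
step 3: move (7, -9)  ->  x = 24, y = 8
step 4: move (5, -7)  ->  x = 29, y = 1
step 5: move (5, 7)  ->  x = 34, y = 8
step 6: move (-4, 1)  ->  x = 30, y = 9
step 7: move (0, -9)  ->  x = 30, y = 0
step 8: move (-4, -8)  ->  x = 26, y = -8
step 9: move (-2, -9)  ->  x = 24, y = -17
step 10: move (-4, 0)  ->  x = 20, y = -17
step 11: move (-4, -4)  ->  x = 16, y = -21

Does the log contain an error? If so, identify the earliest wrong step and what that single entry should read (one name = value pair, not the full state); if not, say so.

Step 1: x = 6 + (3) = 9, y = 4 + (7) = 11 — matches.
Step 2: x = 9 + (8) = 17, y = 11 + (6) = 17 — confirmed correct.
Step 3: x = 17 + (7) = 24, y = 17 + (-9) = 8 — matches.
Step 4: x = 24 + (5) = 29, y = 8 + (-7) = 1 — no discrepancy.
Step 5: x = 29 + (5) = 34, y = 1 + (7) = 8 — exactly as logged.
Step 6: x = 34 + (-4) = 30, y = 8 + (1) = 9 — no discrepancy.
Step 7: x = 30 + (0) = 30, y = 9 + (-9) = 0 — exactly as logged.
Step 8: x = 30 + (-4) = 26, y = 0 + (-8) = -8 — consistent with the log.
Step 9: x = 26 + (-2) = 24, y = -8 + (-9) = -17 — in agreement.
Step 10: x = 24 + (-4) = 20, y = -17 + (0) = -17 — checks out.
Step 11: x = 20 + (-4) = 16, y = -17 + (-4) = -21 — agrees with the log.
The recomputation confirms every line.

no error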